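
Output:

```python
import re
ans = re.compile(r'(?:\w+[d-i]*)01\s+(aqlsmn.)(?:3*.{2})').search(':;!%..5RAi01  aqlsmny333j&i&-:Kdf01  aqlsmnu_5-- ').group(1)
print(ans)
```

aqlsmny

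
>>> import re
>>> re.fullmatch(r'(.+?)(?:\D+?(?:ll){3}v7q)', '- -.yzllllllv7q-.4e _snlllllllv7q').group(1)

The match spans [0:33] → '- -.yzllllllv7q-.4e _snlllllllv7q'.
Captured: group 1 = '- -.yzllllllv7q-.4'.

'- -.yzllllllv7q-.4'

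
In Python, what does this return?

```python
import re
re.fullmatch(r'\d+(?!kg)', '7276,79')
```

`re.fullmatch` is like wrapping the pattern in `^…$` (in single-line mode).
Here the string isn't matched end-to-end, so the call returns None.

None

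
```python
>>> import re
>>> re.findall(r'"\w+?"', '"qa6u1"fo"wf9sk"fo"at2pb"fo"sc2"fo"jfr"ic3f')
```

Matches: at [0:7] → '"qa6u1"'; at [9:16] → '"wf9sk"'; at [18:25] → '"at2pb"'; at [27:32] → '"sc2"'; at [34:39] → '"jfr"'.
With no groups in the pattern, `findall` gives back each whole match — 5 here.

['"qa6u1"', '"wf9sk"', '"at2pb"', '"sc2"', '"jfr"']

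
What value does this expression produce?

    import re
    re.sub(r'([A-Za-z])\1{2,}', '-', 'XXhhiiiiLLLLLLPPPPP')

After group 1 captures some text, `\1` only succeeds where that same text appears again.
Each match is replaced by '-'.

'XXhh---'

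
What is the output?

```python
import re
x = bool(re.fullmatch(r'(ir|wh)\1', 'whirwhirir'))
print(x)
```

`fullmatch` succeeds only if the pattern covers the string from start to end.
Here the pattern can't cover the whole string, so the call returns None, and `bool(None)` is False.

False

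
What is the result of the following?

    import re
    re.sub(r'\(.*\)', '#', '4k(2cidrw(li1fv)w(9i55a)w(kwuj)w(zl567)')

'4k#'

`sub` substitutes '#' at each match site.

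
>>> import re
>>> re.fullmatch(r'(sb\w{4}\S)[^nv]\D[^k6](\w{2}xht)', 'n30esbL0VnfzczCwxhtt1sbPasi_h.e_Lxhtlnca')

`re.fullmatch` is like wrapping the pattern in `^…$` (in single-line mode).
Here the pattern can't cover the whole string, so the call returns None.

None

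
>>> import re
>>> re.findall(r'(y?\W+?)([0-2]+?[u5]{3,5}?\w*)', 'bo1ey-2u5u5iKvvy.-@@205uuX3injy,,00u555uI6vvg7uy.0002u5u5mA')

[('y-', '2u5u5iKvvy'), ('.-@@', '205uuX3injy'), (',,', '00u555uI6vvg7uy'), ('.', '0002u5u5mA')]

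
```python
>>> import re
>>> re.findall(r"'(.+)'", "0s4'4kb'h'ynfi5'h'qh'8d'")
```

`findall` collects group 1 from the one match (1 total).

["4kb'h'ynfi5'h'qh'8d"]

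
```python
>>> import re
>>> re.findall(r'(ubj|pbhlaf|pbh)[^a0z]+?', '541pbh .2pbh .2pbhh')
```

Walking the string: at [3:7] match 'pbh ', group 1 = 'pbh'; at [9:13] match 'pbh ', group 1 = 'pbh'; at [15:19] match 'pbhh', group 1 = 'pbh'.
`findall` collects group 1 from each match (3 total).

['pbh', 'pbh', 'pbh']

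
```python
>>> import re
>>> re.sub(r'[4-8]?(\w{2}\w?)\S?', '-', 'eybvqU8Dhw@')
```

'---'

Every occurrence is swapped for '-'.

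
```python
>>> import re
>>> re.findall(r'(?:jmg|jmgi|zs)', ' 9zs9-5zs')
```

Matches: at [2:4] → 'zs'; at [7:9] → 'zs'.
With no groups in the pattern, `findall` gives back each whole match — 2 here.

['zs', 'zs']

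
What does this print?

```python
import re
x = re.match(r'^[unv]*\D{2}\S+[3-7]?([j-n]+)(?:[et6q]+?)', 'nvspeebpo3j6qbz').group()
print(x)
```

nvspeebpo3j6

`match` is anchored at position 0; if the pattern doesn't fit there, it returns None.
The match spans [0:12] → 'nvspeebpo3j6'.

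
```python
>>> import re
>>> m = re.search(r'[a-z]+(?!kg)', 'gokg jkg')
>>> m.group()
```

'gokg'

A negative assertion filters positions out without eating any characters.
Unlike `match`, `search` isn't anchored — it looks for the pattern anywhere in the string.
The match spans [0:4] → 'gokg'.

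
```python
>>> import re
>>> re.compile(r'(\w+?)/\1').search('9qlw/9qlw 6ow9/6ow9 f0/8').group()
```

'9qlw/9qlw'

The backreference `\1` re-matches whatever the first group consumed, character for character.
`re.search` scans for the first position where the pattern succeeds.
The match spans [0:9] → '9qlw/9qlw'.
Captured: group 1 = '9qlw'.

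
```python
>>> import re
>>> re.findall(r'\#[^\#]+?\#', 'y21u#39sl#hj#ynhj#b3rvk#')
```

`findall` yields the raw match text (2 of them) because the pattern has no groups.

['#39sl#', '#ynhj#']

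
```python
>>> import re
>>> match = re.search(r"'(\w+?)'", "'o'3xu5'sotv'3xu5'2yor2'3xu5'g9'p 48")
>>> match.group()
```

"'o'"

The match spans [0:3] → "'o'".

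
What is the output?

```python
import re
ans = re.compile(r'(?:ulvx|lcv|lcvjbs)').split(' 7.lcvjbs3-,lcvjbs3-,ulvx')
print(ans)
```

[' 7.', 'jbs3-,', 'jbs3-,', '']

The regex engine tests alternatives in the order written; an earlier branch that matches wins even if a later one would match more.
Matches to split on: at [3:6] → 'lcv'; at [12:15] → 'lcv'; at [21:25] → 'ulvx'.
Splitting on the pattern gives 4 pieces.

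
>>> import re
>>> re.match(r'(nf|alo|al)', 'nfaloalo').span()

`re.match` won't scan ahead — the pattern has to work from the very first character.
The match spans [0:2] → 'nf'.
Captured: group 1 = 'nf'.

(0, 2)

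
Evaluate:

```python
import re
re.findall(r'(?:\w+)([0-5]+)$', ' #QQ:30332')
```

['2']

The pattern matches one or more of a word character (non-capturing group); then one or more of a character in [0-5] (captured); then anchored at the end.
Walking the string: at [5:10] match '30332', group 1 = '2'.
Because there's exactly one group, `findall` drops the full match and keeps group 1 from the one hit.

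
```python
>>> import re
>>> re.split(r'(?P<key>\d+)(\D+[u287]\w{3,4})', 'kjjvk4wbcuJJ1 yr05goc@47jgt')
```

With a capturing group present, the delimiter's captured portion is kept in the result list.

['kjjvk', '4', 'wbcuJJ1', ' yr05goc@47jgt']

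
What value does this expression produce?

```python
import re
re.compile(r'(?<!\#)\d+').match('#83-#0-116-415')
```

The negative lookahead/lookbehind blocks any match where the forbidden context is present.
`re.match` only tries the pattern at the start of the string.
Here position 0 doesn't satisfy it, so the call returns None.

None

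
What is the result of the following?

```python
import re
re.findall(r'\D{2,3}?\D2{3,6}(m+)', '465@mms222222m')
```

The pattern matches 2 to 3 of a non-digit (lazy); then a non-digit, then 3 to 6 of the literal '2'; then one or more of a literal 'm' (captured).
Scanning left to right: at [3:14] match '@mms222222m', group 1 = 'm'.
With a single group, `findall` returns only what that group captured — 1 item.

['m']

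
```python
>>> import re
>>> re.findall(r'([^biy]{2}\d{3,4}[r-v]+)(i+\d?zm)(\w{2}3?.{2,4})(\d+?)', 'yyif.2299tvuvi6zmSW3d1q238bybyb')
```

A `+?`/`*?`/`{m,n}?` starts at its minimum and grows only as far as needed for what follows to match.
`findall` packs the 4 group values into a tuple for every match.

[('f.2299tvuv', 'i6zm', 'SW3d1q2', '3')]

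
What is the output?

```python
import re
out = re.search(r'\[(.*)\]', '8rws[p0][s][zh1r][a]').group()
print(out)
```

[p0][s][zh1r][a]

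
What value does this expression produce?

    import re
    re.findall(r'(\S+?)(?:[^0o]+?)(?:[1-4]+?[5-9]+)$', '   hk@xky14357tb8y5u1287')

Pattern: one or more of a non-whitespace character (lazy) (captured); then one or more of any character except [0o] (lazy) (non-capturing group); then one or more of a character in [1-4] (lazy), then one or more of a character in [5-9] (non-capturing group); then anchored at the end.
The `?` after the quantifier makes it lazy — it takes as little as possible before letting the rest of the pattern try.
Matches: at [3:24] match 'hk@xky14357tb8y5u1287', group 1 = 'h'.
Because there's exactly one group, `findall` drops the full match and keeps group 1 from the one hit.

['h']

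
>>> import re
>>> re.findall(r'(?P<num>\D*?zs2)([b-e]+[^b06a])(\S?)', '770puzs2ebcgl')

[('puzs2', 'ebcg', 'l')]

This matches zero or more of a non-digit (lazy), then the literal 'zs2' (captured as 'num'); then one or more of a character in [b-e], then any character except [b06a] (captured); then optionally a non-whitespace character (captured).
Scanning left to right: at [3:13] match 'puzs2ebcgl', groups = ('puzs2', 'ebcg', 'l').
`findall` packs the 3 group values into a tuple for every match.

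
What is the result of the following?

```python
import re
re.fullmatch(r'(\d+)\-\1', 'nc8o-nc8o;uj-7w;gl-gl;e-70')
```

For `fullmatch`, every character of the input must be accounted for by the pattern.
Here there's no way to consume every character, so the call returns None.

None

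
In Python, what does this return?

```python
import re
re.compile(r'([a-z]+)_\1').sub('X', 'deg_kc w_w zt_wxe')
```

'deg_kc X zt_wxe'

The backreference `\1` re-matches whatever the first group consumed, character for character.
Matches: at [7:10] → 'w_w'.
Each match is replaced by 'X'.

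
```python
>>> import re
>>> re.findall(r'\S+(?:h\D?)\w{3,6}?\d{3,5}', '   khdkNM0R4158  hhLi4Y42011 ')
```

['khdkNM0R4158', 'hhLi4Y42011']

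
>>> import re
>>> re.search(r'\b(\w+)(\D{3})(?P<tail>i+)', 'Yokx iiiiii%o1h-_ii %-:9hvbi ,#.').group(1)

The match spans [0:11] → 'Yokx iiiiii'.
Captured: group 1 = 'Yokx', group 2 = ' ii', group 3 = 'iiii'.

'Yokx'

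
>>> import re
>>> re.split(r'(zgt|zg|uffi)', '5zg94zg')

Matches to split on: at [1:3] → 'zg'; at [5:7] → 'zg'.
Because the pattern has a capturing group, `split` also inserts each captured text between the pieces.

['5', 'zg', '94', 'zg', '']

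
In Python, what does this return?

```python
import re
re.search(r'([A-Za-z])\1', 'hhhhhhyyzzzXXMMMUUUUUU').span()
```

The backreference `\1` re-matches whatever the first group consumed, character for character.
The match spans [0:2] → 'hh'.

(0, 2)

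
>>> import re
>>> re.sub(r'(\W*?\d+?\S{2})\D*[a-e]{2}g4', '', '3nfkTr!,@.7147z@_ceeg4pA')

'3nfkTrpA'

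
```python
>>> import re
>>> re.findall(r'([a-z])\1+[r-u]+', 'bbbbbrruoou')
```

A backreference is literal: `\1` must see the identical characters the first group matched.
Matches: at [0:8] match 'bbbbbrru', group 1 = 'b'; at [8:11] match 'oou', group 1 = 'o'.
With a single group, `findall` returns only what that group captured — 2 items.

['b', 'o']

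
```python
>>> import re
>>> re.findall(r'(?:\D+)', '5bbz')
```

The pattern matches one or more of a non-digit (non-capturing group).
Matches: at [1:4] → 'bbz'.
No capturing groups, so `findall` returns the 1 full match string.

['bbz']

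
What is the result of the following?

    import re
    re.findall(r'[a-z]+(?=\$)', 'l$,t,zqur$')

['l', 'zqur']

Lookahead/lookbehind check context without consuming it, so the matched span excludes the asserted characters.
Walking the string: at [0:1] → 'l'; at [5:9] → 'zqur'.
`findall` yields the raw match text (2 of them) because the pattern has no groups.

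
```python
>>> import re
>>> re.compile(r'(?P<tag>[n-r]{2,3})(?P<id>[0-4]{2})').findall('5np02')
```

`findall` packs the 2 group values into a tuple for every match.

[('np', '02')]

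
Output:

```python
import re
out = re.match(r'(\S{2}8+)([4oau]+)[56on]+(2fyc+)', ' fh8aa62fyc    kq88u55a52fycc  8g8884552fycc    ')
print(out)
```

None

The pattern matches exactly 2 of a non-whitespace character, then one or more of the literal '8' (captured); then one or more of one of [4oau] (captured); then one or more of one of [56on]; then the literal '2fy', then one or more of the literal 'c' (captured).
`re.match` only tries the pattern at the start of the string.
Here position 0 doesn't satisfy it, so the call returns None.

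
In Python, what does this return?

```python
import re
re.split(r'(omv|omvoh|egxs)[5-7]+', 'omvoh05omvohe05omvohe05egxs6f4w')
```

['omvoh05omvohe05omvohe05', 'egxs', 'f4w']

Matches to split on: at [23:28] → 'egxs6'.
Because the pattern has a capturing group, `split` also inserts each captured text between the pieces.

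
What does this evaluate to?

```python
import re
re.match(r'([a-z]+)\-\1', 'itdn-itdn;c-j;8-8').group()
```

With `match`, the pattern is implicitly anchored at the beginning.
The match spans [0:9] → 'itdn-itdn'.

'itdn-itdn'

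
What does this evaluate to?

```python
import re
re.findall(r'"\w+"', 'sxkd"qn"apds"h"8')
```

['"qn"', '"h"']

Walking the string: at [4:8] → '"qn"'; at [12:15] → '"h"'.
`findall` yields the raw match text (2 of them) because the pattern has no groups.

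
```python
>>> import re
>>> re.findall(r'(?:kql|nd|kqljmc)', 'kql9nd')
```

['kql', 'nd']

Scanning left to right: at [0:3] → 'kql'; at [4:6] → 'nd'.
No capturing groups, so `findall` returns the 2 full match strings.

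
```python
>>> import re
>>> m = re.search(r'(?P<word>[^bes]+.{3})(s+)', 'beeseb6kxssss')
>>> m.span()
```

The match spans [6:13] → '6kxssss'.

(6, 13)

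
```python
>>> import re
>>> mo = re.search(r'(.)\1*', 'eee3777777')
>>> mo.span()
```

(0, 3)

After group 1 captures some text, `\1` only succeeds where that same text appears again.
`search` walks the string left to right and returns the first match it finds.
The match spans [0:3] → 'eee'.
Captured: group 1 = 'e'.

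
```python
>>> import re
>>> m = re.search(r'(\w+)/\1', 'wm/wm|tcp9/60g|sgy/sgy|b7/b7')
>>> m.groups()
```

The match spans [0:5] → 'wm/wm'.
Captured: group 1 = 'wm'.

('wm',)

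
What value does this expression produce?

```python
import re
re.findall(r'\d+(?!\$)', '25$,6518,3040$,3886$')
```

['2', '6518', '304', '388']

The negative lookaround is zero-width — it rules out positions where the adjacent text would match, without consuming anything.
Matches: at [0:1] → '2'; at [4:8] → '6518'; at [9:12] → '304'; at [15:18] → '388'.
Since nothing is captured, `findall` lists the 4 matched substrings directly.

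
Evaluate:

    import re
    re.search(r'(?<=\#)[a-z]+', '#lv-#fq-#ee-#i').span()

The lookaround is zero-width — it requires the adjacent text to match without consuming it, so the asserted text isn't part of the match.
The match spans [1:3] → 'lv'.

(1, 3)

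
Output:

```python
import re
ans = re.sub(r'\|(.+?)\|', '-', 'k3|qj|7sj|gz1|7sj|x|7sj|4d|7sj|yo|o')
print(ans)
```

Matches: at [2:6] → '|qj|'; at [9:14] → '|gz1|'; at [17:20] → '|x|'; at [23:27] → '|4d|'; at [30:34] → '|yo|'.
Each match is replaced by '-'.

k3-7sj-7sj-7sj-7sj-o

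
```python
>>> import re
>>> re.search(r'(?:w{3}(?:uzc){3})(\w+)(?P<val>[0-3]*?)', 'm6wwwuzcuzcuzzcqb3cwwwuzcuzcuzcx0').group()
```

The pattern matches exactly 3 of a literal 'w', then the literal 'uzc' repeated 3 times (non-capturing group); then one or more of a word character (captured); then zero or more of a character in [0-3] (lazy) (captured as 'val').
`re.search` tries every starting position until one works.
The match spans [19:33] → 'wwwuzcuzcuzcx0'.
Captured: group 1 = 'x0', group 2 = ''.

'wwwuzcuzcuzcx0'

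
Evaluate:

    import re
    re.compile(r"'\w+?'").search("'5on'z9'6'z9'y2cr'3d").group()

"'5on'"

The match spans [0:5] → "'5on'".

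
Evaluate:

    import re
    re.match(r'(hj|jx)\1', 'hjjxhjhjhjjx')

`\1` is not a pattern — it's the concrete string captured by group 1, re-applied verbatim.
With `match`, the pattern is implicitly anchored at the beginning.
Here the pattern fails at index 0, so the call returns None.

None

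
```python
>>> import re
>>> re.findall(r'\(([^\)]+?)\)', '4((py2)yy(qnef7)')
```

['(py2', 'qnef7']

`findall` collects group 1 from each match (2 total).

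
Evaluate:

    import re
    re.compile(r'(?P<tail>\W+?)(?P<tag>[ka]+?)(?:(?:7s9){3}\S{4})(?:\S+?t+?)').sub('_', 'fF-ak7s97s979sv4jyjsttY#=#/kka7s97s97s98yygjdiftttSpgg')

'fF-ak7s97s979sv4jyjsttY_ttSpgg'

The `?` after the quantifier makes it lazy — it takes as little as possible before letting the rest of the pattern try.
Every occurrence is swapped for '_'.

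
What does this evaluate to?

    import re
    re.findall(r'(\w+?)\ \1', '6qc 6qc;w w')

After group 1 captures some text, `\1` only succeeds where that same text appears again.
Matches: at [0:7] match '6qc 6qc', group 1 = '6qc'; at [8:11] match 'w w', group 1 = 'w'.
`findall` collects group 1 from each match (2 total).

['6qc', 'w']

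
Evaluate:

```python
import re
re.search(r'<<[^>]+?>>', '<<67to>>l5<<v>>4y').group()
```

`re.search` scans for the first position where the pattern succeeds.
The match spans [0:8] → '<<67to>>'.

'<<67to>>'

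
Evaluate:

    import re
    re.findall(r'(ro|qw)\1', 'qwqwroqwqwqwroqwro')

After group 1 captures some text, `\1` only succeeds where that same text appears again.
One capturing group, so `findall` returns just the captured substring from each match — 2 in all.

['qw', 'qw']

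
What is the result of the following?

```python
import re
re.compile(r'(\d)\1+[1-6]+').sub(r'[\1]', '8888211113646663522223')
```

'[8]'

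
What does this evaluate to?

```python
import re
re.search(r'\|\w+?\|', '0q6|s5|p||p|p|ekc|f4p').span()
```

Unlike `match`, `search` isn't anchored — it looks for the pattern anywhere in the string.
The match spans [3:7] → '|s5|'.

(3, 7)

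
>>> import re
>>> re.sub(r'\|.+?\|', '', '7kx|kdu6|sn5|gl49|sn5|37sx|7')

'7kxsn5sn57'

A non-greedy quantifier consumes as few characters as it can — just enough that the remainder of the pattern still matches from where it stops; whatever follows it matches normally.
Each match is replaced by ''.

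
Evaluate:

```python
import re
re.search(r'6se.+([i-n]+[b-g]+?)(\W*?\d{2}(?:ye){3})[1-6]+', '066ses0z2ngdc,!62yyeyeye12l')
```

This matches the literal '6se', then one or more of any character; then one or more of a character in [i-n], then one or more of a character in [b-g] (lazy) (captured); then zero or more of a non-word character (lazy), then exactly 2 of a digit, then the literal 'ye' repeated 3 times (captured); then one or more of a character in [1-6].
`search` walks the string left to right and returns the first match it finds.
Here the pattern never matches, so the call returns None.

None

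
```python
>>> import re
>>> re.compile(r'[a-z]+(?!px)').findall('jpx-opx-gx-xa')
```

Because the assertion is negative and zero-width, positions next to the forbidden text are skipped.
Walking the string: at [0:3] → 'jpx'; at [4:7] → 'opx'; at [8:10] → 'gx'; at [11:13] → 'xa'.
`findall` yields the raw match text (4 of them) because the pattern has no groups.

['jpx', 'opx', 'gx', 'xa']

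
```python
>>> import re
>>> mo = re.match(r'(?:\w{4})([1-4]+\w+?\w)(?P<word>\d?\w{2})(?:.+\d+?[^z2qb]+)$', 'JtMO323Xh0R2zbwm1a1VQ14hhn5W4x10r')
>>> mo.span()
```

`match` is anchored at position 0; if the pattern doesn't fit there, it returns None.
The match spans [0:33] → 'JtMO323Xh0R2zbwm1a1VQ14hhn5W4x10r'.

(0, 33)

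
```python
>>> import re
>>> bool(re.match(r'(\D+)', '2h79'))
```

False

Pattern: one or more of a non-digit (captured).
`re.match` only tries the pattern at the start of the string.
Here the pattern fails at index 0, so the call returns None, and `bool(None)` is False.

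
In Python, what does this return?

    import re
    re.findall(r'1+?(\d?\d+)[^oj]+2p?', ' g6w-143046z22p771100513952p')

This matches one or more of a literal '1' (lazy); then optionally a digit, then one or more of a digit (captured); then one or more of any character except [oj], then the literal '2', then optionally the literal 'p'.
One capturing group, so `findall` returns just the captured substring from the one match — 1 in all.

['43046']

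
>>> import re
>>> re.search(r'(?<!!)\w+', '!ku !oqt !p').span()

(2, 3)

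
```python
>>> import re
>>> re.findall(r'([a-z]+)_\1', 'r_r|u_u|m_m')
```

['r', 'u', 'm']

The backreference `\1` re-matches whatever the first group consumed, character for character.
Walking the string: at [0:3] match 'r_r', group 1 = 'r'; at [4:7] match 'u_u', group 1 = 'u'; at [8:11] match 'm_m', group 1 = 'm'.
Because there's exactly one group, `findall` drops the full match and keeps group 1 from each hit.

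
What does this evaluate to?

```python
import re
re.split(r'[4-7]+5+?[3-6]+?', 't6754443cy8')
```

['t', '443cy8']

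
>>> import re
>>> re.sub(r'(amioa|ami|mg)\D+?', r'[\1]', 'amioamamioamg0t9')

'[amioa][amioa]g0t9'

Alternation tries branches left to right and keeps the first one that lets the overall match succeed at that position.
The replacement refers to a captured group, so each match is rewritten using its own captured text.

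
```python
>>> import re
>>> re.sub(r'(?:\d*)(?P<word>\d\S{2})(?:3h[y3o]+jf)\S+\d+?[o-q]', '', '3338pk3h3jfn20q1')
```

Pattern: zero or more of a digit (non-capturing group); then a digit, then exactly 2 of a non-whitespace character (captured as 'word'); then the literal '3h', then one or more of one of [y3o], then the literal 'jf' (non-capturing group); then one or more of a non-whitespace character; then one or more of a digit (lazy); then a character in [o-q].
Each match is replaced by ''.

'1'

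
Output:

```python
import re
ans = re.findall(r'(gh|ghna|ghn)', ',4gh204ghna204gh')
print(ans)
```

['gh', 'gh', 'gh']

Alternation tries branches left to right and keeps the first one that lets the overall match succeed at that position.
One capturing group, so `findall` returns just the captured substring from each match — 3 in all.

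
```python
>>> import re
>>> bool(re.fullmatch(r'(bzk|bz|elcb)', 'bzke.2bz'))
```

`re.fullmatch` is like wrapping the pattern in `^…$` (in single-line mode).
Here the pattern can't cover the whole string, so the call returns None, and `bool(None)` is False.

False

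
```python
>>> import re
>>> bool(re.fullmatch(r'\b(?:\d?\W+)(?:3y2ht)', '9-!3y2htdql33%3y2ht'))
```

False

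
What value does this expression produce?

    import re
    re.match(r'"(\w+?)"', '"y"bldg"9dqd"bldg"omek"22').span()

`match` is anchored at position 0; if the pattern doesn't fit there, it returns None.
The match spans [0:3] → '"y"'.
Captured: group 1 = 'y'.

(0, 3)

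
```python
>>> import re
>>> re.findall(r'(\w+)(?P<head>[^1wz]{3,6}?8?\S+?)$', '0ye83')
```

The pattern matches one or more of a word character (captured); then 3 to 6 of any character except [1wz] (lazy), then optionally a literal '8', then one or more of a non-whitespace character (lazy) (captured as 'head'); then anchored at the end.
Matches: at [0:5] match '0ye83', groups = ('0', 'ye83').
2 groups means the one result is a tuple of 2 captured strings — 1 here.

[('0', 'ye83')]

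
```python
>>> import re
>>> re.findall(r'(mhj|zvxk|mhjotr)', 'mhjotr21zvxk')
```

`|` is ordered: at each position the engine commits to the first alternative that works.
Matches: at [0:3] match 'mhj', group 1 = 'mhj'; at [8:12] match 'zvxk', group 1 = 'zvxk'.
`findall` collects group 1 from each match (2 total).

['mhj', 'zvxk']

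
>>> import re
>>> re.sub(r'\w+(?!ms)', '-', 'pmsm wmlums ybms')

'- - -'

The negative lookahead/lookbehind blocks any match where the forbidden context is present.
`sub` substitutes '-' at each match site.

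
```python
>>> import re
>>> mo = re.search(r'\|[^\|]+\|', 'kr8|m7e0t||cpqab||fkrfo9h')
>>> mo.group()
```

The match spans [3:10] → '|m7e0t|'.

'|m7e0t|'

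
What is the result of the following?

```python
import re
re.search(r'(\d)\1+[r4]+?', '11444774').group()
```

'114'

The backreference `\1` re-matches whatever the first group consumed, character for character.
`search` walks the string left to right and returns the first match it finds.
The match spans [0:3] → '114'.
Captured: group 1 = '1'.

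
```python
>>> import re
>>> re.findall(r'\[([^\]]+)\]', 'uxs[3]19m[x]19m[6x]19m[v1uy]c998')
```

['3', 'x', '6x', 'v1uy']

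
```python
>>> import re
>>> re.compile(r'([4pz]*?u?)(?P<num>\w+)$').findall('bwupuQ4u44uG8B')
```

[('', 'bwupuQ4u44uG8B')]

`findall` packs the 2 group values into a tuple for every match.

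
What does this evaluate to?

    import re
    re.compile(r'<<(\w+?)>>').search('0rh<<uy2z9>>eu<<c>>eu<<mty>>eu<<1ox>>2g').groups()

('uy2z9',)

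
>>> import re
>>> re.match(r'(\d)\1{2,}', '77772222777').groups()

('7',)

The backreference `\1` re-matches whatever the first group consumed, character for character.
`re.match` won't scan ahead — the pattern has to work from the very first character.
The match spans [0:4] → '7777'.
Captured: group 1 = '7'.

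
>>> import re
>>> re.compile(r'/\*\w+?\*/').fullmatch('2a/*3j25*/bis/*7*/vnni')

None

`fullmatch` succeeds only if the pattern covers the string from start to end.
Here the pattern can't cover the whole string, so the call returns None.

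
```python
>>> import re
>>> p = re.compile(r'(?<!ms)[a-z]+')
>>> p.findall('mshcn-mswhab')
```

The negative lookaround is zero-width — it rules out positions where the adjacent text would match, without consuming anything.
Walking the string: at [0:5] → 'mshcn'; at [6:12] → 'mswhab'.
`findall` yields the raw match text (2 of them) because the pattern has no groups.

['mshcn', 'mswhab']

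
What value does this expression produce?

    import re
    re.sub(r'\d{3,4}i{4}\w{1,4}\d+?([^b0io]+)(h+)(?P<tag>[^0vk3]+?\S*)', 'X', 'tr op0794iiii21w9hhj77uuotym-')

The pattern matches 3 to 4 of a digit, then exactly 4 of the literal 'i', then 1 to 4 of a word character; then one or more of a digit (lazy); then one or more of any character except [b0io] (captured); then one or more of a literal 'h' (captured); then one or more of any character except [0vk3] (lazy), then zero or more of a non-whitespace character (captured as 'tag').
Matches: at [5:29] → '0794iiii21w9hhj77uuotym-'.
Every occurrence is swapped for 'X'.

'tr opX'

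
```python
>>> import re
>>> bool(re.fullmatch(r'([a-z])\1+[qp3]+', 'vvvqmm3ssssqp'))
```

False

`\1` has to match the exact text group 1 already captured.
`re.fullmatch` requires the pattern to consume the entire string.
Here the pattern can't cover the whole string, so the call returns None, and `bool(None)` is False.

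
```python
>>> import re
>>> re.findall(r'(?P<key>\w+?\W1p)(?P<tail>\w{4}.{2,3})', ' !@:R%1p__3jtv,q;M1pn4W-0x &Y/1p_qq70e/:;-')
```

The pattern matches one or more of a word character (lazy), then a non-word character, then the literal '1p' (captured as 'key'); then exactly 4 of a word character, then 2 to 3 of any character (captured as 'tail').
Multiple groups make `findall` return tuples — one 2-tuple for each match.

[('R%1p', '__3jtv,'), ('Y/1p', '_qq70e/')]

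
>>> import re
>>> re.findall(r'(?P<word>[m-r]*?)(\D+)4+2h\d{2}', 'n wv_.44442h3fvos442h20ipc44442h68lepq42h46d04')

[('', 'fvos'), ('', 'ipc'), ('', 'lepq')]

This matches zero or more of a character in [m-r] (lazy) (captured as 'word'); then one or more of a non-digit (captured); then one or more of the literal '4', then the literal '2h', then exactly 2 of a digit.
Scanning left to right: at [13:23] match 'fvos442h20', groups = ('', 'fvos'); at [23:34] match 'ipc44442h68', groups = ('', 'ipc'); at [34:43] match 'lepq42h46', groups = ('', 'lepq').
2 groups means each result is a tuple of 2 captured strings — 3 here.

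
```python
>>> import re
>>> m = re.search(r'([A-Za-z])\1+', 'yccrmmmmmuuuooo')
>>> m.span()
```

(1, 3)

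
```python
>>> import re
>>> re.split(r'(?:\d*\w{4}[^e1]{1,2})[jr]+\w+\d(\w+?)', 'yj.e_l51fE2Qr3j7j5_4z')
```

['yj.e_l', 'z', '']

The pattern matches zero or more of a digit, then exactly 4 of a word character, then 1 to 2 of any character except [e1] (non-capturing group); then one or more of one of [jr]; then one or more of a word character, then a digit; then one or more of a word character (lazy) (captured).
Matches to split on: at [6:21] → '51fE2Qr3j7j5_4z'.
With a capturing group present, the delimiter's captured portion is kept in the result list.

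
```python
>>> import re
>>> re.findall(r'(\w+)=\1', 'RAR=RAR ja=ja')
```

['RAR', 'ja']

After group 1 captures some text, `\1` only succeeds where that same text appears again.
Because there's exactly one group, `findall` drops the full match and keeps group 1 from each hit.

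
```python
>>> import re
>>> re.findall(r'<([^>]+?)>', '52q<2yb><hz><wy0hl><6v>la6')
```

Walking the string: at [3:8] match '<2yb>', group 1 = '2yb'; at [8:12] match '<hz>', group 1 = 'hz'; at [12:19] match '<wy0hl>', group 1 = 'wy0hl'; at [19:23] match '<6v>', group 1 = '6v'.
Because there's exactly one group, `findall` drops the full match and keeps group 1 from each hit.

['2yb', 'hz', 'wy0hl', '6v']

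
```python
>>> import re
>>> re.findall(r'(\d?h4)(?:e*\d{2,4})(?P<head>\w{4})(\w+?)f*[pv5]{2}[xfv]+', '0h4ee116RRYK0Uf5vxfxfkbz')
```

The pattern matches optionally a digit, then the literal 'h4' (captured); then zero or more of a literal 'e', then 2 to 4 of a digit (non-capturing group); then exactly 4 of a word character (captured as 'head'); then one or more of a word character (lazy) (captured); then zero or more of a literal 'f', then exactly 2 of one of [pv5], then one or more of one of [xfv].
Lazy quantifiers expand one character at a time until the remainder of the pattern can match.
Matches: at [0:21] match '0h4ee116RRYK0Uf5vxfxf', groups = ('0h4', 'RRYK', '0U').
3 groups means the one result is a tuple of 3 captured strings — 1 here.

[('0h4', 'RRYK', '0U')]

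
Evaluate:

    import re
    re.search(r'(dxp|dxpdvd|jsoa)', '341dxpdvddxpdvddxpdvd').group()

The regex engine tests alternatives in the order written; an earlier branch that matches wins even if a later one would match more.
`search` walks the string left to right and returns the first match it finds.
The match spans [3:6] → 'dxp'.
Captured: group 1 = 'dxp'.

'dxp'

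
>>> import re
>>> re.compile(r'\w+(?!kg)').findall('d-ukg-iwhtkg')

The negative lookaround is zero-width — it rules out positions where the adjacent text would match, without consuming anything.
Scanning left to right: at [0:1] → 'd'; at [2:5] → 'ukg'; at [6:12] → 'iwhtkg'.
`findall` yields the raw match text (3 of them) because the pattern has no groups.

['d', 'ukg', 'iwhtkg']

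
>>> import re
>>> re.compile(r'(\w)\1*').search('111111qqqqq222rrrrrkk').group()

The backreference `\1` re-matches whatever the first group consumed, character for character.
`search` walks the string left to right and returns the first match it finds.
The match spans [0:6] → '111111'.
Captured: group 1 = '1'.

'111111'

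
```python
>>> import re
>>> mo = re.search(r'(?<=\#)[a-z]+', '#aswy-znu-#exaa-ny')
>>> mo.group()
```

The lookaround is zero-width — it requires the adjacent text to match without consuming it, so the asserted text isn't part of the match.
Unlike `match`, `search` isn't anchored — it looks for the pattern anywhere in the string.
The match spans [1:5] → 'aswy'.

'aswy'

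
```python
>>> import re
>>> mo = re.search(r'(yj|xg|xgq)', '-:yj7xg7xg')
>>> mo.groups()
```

('yj',)

`re.search` tries every starting position until one works.
The match spans [2:4] → 'yj'.
Captured: group 1 = 'yj'.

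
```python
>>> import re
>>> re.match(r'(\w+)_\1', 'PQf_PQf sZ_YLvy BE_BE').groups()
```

The match spans [0:7] → 'PQf_PQf'.
Captured: group 1 = 'PQf'.

('PQf',)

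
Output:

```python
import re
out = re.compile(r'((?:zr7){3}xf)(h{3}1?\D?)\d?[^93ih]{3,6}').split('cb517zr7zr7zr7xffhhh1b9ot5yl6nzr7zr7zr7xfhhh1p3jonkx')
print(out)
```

['cb517zr7zr7zr7xffhhh1b9ot5yl6n', 'zr7zr7zr7xf', 'hhh1p', '']

This matches the literal 'zr7' repeated 3 times, then the literal 'xf' (captured); then exactly 3 of the literal 'h', then optionally the literal '1', then optionally a non-digit (captured); then optionally a digit; then 3 to 6 of any character except [93ih].
Matches to split on: at [30:52] → 'zr7zr7zr7xfhhh1p3jonkx'.
The group in the pattern means `split` returns the separators' captures alongside the pieces.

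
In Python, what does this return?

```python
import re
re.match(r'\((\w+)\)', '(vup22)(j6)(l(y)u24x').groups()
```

`match` is anchored at position 0; if the pattern doesn't fit there, it returns None.
The match spans [0:7] → '(vup22)'.
Captured: group 1 = 'vup22'.

('vup22',)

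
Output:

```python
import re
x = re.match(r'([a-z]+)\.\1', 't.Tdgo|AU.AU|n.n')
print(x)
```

`\1` has to match the exact text group 1 already captured.
`re.match` won't scan ahead — the pattern has to work from the very first character.
Here the string doesn't start with a match, so the call returns None.

None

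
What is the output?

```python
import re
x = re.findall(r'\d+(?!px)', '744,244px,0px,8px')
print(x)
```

The negative lookahead/lookbehind blocks any match where the forbidden context is present.
With no groups in the pattern, `findall` gives back each whole match — 2 here.

['744', '24']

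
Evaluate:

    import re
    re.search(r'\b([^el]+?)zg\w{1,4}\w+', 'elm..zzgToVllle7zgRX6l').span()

(3, 22)

Pattern: a word boundary (`\b`, zero-width); then one or more of any character except [el] (lazy) (captured); then the literal 'zg', then 1 to 4 of a word character, then one or more of a word character.
`re.search` scans for the first position where the pattern succeeds.
The match spans [3:22] → '..zzgToVllle7zgRX6l'.
Captured: group 1 = '..z'.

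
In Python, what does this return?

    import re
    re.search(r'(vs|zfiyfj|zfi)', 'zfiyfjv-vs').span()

Alternation tries branches left to right and keeps the first one that lets the overall match succeed at that position.
`re.search` tries every starting position until one works.
The match spans [0:6] → 'zfiyfj'.
Captured: group 1 = 'zfiyfj'.

(0, 6)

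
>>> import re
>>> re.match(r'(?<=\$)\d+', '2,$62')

With `match`, the pattern is implicitly anchored at the beginning.
Here position 0 doesn't satisfy it, so the call returns None.

None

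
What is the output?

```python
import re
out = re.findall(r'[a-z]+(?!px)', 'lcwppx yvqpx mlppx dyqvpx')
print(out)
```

['lcwppx', 'yvqpx', 'mlppx', 'dyqvpx']

`(?!…)`/`(?<!…)` only lets a position through if the neighbouring text does NOT match; no characters are consumed.
`findall` yields the raw match text (4 of them) because the pattern has no groups.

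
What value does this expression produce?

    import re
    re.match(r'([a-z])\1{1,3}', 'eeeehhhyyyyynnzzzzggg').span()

`re.match` only tries the pattern at the start of the string.
The match spans [0:4] → 'eeee'.

(0, 4)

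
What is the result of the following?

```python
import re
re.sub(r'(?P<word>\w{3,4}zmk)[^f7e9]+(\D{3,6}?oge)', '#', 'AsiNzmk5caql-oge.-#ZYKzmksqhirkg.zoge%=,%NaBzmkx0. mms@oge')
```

'#.-##%=,%#'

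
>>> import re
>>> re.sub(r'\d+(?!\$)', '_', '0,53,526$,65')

'_,_,_6$,_'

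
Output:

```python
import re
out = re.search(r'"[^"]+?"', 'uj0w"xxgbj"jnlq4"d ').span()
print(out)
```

`search` walks the string left to right and returns the first match it finds.
The match spans [4:11] → '"xxgbj"'.

(4, 11)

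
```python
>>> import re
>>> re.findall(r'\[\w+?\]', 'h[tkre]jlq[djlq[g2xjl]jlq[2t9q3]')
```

['[tkre]', '[g2xjl]', '[2t9q3]']

With no groups in the pattern, `findall` gives back each whole match — 3 here.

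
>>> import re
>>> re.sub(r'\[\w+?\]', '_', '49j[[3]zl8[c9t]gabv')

'49j[_zl8_gabv'

Matches: at [4:7] → '[3]'; at [10:15] → '[c9t]'.
`sub` substitutes '_' at each match site.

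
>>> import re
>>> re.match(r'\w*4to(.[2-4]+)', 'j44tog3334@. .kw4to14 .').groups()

('g3334',)

The match spans [0:10] → 'j44tog3334'.
Captured: group 1 = 'g3334'.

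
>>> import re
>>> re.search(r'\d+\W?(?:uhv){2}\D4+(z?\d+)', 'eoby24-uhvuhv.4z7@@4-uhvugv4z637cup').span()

(4, 17)

The pattern matches one or more of a digit, then optionally a non-word character; then the literal 'uhv' repeated 2 times, then a non-digit; then one or more of a literal '4'; then optionally the literal 'z', then one or more of a digit (captured).
`search` walks the string left to right and returns the first match it finds.
The match spans [4:17] → '24-uhvuhv.4z7'.
Captured: group 1 = 'z7'.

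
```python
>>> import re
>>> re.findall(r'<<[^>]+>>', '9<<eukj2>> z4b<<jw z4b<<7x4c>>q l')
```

['<<eukj2>>', '<<jw z4b<<7x4c>>']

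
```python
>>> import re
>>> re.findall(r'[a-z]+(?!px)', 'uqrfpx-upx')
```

['uqrfpx', 'upx']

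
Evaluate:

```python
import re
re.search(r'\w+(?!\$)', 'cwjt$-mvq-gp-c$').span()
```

`(?!…)`/`(?<!…)` only lets a position through if the neighbouring text does NOT match; no characters are consumed.
The match spans [0:3] → 'cwj'.

(0, 3)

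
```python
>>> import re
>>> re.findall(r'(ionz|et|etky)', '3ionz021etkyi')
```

['ionz', 'et']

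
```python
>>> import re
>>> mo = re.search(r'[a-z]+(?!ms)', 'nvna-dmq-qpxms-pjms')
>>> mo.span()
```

(0, 4)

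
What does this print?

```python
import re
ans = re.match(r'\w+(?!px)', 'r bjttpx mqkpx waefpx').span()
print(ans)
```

With `match`, the pattern is implicitly anchored at the beginning.
The match spans [0:1] → 'r'.

(0, 1)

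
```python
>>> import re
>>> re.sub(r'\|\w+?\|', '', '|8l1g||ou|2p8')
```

'2p8'

Every occurrence is swapped for ''.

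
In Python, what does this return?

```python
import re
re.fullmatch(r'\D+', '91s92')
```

None

This matches one or more of a non-digit.
`fullmatch` succeeds only if the pattern covers the string from start to end.
Here the string isn't matched end-to-end, so the call returns None.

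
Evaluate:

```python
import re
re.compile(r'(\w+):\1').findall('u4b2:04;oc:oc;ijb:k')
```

['oc']

After group 1 captures some text, `\1` only succeeds where that same text appears again.
Matches: at [8:13] match 'oc:oc', group 1 = 'oc'.
Because there's exactly one group, `findall` drops the full match and keeps group 1 from the one hit.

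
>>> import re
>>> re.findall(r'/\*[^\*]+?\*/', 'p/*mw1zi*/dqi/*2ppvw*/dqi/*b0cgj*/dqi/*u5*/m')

Since nothing is captured, `findall` lists the 4 matched substrings directly.

['/*mw1zi*/', '/*2ppvw*/', '/*b0cgj*/', '/*u5*/']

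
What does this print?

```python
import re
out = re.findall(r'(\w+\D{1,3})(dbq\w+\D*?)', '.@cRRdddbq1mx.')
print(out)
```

[('cRRdd', 'dbq1mx')]

Pattern: one or more of a word character, then 1 to 3 of a non-digit (captured); then the literal 'dbq', then one or more of a word character, then zero or more of a non-digit (lazy) (captured).
Matches: at [2:13] match 'cRRdddbq1mx', groups = ('cRRdd', 'dbq1mx').
`findall` packs the 2 group values into a tuple for every match.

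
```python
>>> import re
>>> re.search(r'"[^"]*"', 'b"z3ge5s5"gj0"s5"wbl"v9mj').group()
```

'"z3ge5s5"'

The match spans [1:10] → '"z3ge5s5"'.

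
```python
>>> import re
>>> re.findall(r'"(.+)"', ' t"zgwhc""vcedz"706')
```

Scanning left to right: at [2:16] match '"zgwhc""vcedz"', group 1 = 'zgwhc""vcedz'.
One capturing group, so `findall` returns just the captured substring from the one match — 1 in all.

['zgwhc""vcedz']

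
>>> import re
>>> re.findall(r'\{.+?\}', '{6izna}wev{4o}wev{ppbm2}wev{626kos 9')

Since nothing is captured, `findall` lists the 3 matched substrings directly.

['{6izna}', '{4o}', '{ppbm2}']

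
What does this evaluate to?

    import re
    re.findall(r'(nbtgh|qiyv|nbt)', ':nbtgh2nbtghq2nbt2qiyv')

['nbtgh', 'nbtgh', 'nbt', 'qiyv']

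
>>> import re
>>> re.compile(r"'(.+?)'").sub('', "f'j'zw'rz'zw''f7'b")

'fzwzwb'

A `+?`/`*?`/`{m,n}?` starts at its minimum and grows only as far as needed for what follows to match.
Matches: at [1:4] → "'j'"; at [6:10] → "'rz'"; at [12:17] → "''f7'".
`sub` substitutes '' at each match site.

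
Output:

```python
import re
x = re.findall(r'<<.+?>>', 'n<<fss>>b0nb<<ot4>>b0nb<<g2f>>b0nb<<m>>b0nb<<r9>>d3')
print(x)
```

With the lazy modifier that quantifier settles for the fewest repetitions that let the rest of the pattern succeed (the atoms after it are unaffected and can still be greedy).
No capturing groups, so `findall` returns the 5 full match strings.

['<<fss>>', '<<ot4>>', '<<g2f>>', '<<m>>', '<<r9>>']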